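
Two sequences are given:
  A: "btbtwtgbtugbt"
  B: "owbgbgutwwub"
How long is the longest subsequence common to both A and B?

Backtracking the LCS table gives one alignment: b (A1,B3) → b (A3,B5) → t (A4,B8) → w (A5,B10) → u (A10,B11) → b (A12,B12).
So the longest common subsequence has length 6.

6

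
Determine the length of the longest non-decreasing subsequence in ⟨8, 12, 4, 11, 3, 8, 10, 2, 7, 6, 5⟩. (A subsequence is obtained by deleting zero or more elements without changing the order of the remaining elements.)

3

Let dp[i] be the longest non-decreasing subsequence ending at position i. Then dp = [1, 2, 1, 2, 1, 2, 3, 1, 2, 2, 2].
The maximum is 3; one witness is 8, 8, 10 at positions 1,6,7.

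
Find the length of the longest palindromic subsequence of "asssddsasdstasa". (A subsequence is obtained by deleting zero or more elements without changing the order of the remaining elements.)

11

Using dp[i][j] = 2 + dp[i+1][j−1] if the ends match, else max(dp[i+1][j], dp[i][j−1]):
dp[1][15] = 11. A witness is assdsasdssa at positions 1,2,4,5,7,8,9,10,11,14,15.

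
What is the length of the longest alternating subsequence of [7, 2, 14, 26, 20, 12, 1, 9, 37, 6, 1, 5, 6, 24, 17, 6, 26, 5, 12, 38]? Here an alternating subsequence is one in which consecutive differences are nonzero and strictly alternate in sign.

11

Track the best alternating length ending on an up-step vs a down-step at each position: up/down = 1/1, 1/2, 3/1, 3/1, 3/4, 3/4, 1/4, 5/4, 5/1, 5/6, 1/6, 7/6, 7/6, 7/6, 7/8, 7/8, 9/6, 7/10, 11/10, 11/1.
The maximum over both is 11; one such subsequence is 7, 2, 14, 1, 9, 6, 24, 17, 26, 5, 12.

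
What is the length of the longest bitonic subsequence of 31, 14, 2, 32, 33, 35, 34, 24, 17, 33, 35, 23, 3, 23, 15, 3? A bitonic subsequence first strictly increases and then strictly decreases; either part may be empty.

9

Let inc[i] be the LIS ending at i and dec[i] the longest strictly decreasing subsequence starting at i. inc = [1, 1, 1, 2, 3, 4, 4, 2, 2, 3, 5, 3, 2, 3, 3, 2], dec = [5, 2, 1, 5, 5, 6, 5, 4, 3, 4, 4, 3, 1, 3, 2, 1].
max_i inc[i]+dec[i]−1 = 9, with one witness 31, 32, 33, 35, 34, 33, 23, 15, 3.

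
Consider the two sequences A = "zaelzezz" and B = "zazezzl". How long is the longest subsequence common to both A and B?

6

Backtracking the LCS table gives one alignment: z (A1,B1) → a (A2,B2) → z (A5,B3) → e (A6,B4) → z (A7,B5) → z (A8,B6).
So the longest common subsequence has length 6.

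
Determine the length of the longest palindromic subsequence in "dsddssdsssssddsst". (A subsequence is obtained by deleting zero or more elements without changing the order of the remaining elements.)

13

One longest palindromic subsequence is sddsssssssdds (positions 2,3,4,5,6,8,9,10,11,12,13,14,16); it reads the same forward and backward, and the interval DP gives dp[1][17] = 13.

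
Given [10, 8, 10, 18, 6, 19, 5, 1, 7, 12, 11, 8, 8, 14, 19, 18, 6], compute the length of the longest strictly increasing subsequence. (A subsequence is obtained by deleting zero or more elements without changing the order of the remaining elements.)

5

One longest increasing subsequence is 8, 10, 12, 14, 19 (positions 2,3,10,14,15), of length 5; no longer one exists.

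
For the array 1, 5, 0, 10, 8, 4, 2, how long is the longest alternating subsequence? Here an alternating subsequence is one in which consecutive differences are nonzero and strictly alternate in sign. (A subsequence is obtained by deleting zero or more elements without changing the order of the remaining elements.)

5

A longest alternating subsequence is 1, 5, 0, 10, 8 (positions 1,2,3,4,5); its 4 consecutive differences strictly alternate in sign, and length 5 is optimal.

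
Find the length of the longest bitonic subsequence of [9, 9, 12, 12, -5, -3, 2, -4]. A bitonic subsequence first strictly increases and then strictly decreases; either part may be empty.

4

One longest bitonic subsequence is 9, 12, 2, -4 (positions 1,3,7,8): it rises to 12 then falls. Length 4 is optimal.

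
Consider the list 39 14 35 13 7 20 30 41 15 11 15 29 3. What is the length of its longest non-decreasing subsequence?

Let dp[i] be the longest non-decreasing subsequence ending at position i. Then dp = [1, 1, 2, 1, 1, 2, 3, 4, 2, 2, 3, 4, 1].
The maximum is 4; one witness is 14, 20, 30, 41 at positions 2,6,7,8.

4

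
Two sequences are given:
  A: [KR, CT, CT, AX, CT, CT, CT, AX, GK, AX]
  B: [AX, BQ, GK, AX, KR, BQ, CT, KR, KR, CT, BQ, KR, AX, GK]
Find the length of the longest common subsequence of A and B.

5

A longest common subsequence is KR, CT, CT, AX, GK (length 5); the LCS DP confirms no longer common subsequence exists.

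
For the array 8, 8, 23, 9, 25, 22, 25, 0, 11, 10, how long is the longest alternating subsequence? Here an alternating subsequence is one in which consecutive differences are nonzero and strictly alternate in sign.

Track the best alternating length ending on an up-step vs a down-step at each position: up/down = 1/1, 1/1, 2/1, 2/3, 4/1, 4/5, 6/1, 1/7, 8/7, 8/9.
The maximum over both is 9; one such subsequence is 8, 23, 9, 25, 22, 25, 0, 11, 10.

9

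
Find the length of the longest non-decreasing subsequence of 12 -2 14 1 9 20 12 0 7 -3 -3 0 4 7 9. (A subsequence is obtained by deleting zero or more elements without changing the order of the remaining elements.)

One longest non-decreasing subsequence is -2, 0, 0, 4, 7, 9 (positions 2,8,12,13,14,15), of length 6; no longer one exists.

6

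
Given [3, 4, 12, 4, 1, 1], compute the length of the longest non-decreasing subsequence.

One longest non-decreasing subsequence is 3, 4, 12 (positions 1,2,3), of length 3; no longer one exists.

3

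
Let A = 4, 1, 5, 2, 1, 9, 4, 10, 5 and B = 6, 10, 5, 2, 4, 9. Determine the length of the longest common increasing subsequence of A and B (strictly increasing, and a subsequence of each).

For each value that appears in both, track the longest common increasing run ending there.
The best achievable length is 2; one witness is 2, 4 (A-positions 4,7, B-positions 4,5).

2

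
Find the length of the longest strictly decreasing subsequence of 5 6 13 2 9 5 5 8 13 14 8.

Scanning left to right, the best length ending at each element is: 5→1, 6→1, 13→1, 2→2, 9→2, 5→3, 5→3, 8→3, 13→1, 14→1, 8→3.
So the longest decreasing subsequence has length 3, e.g. 13, 9, 5.

3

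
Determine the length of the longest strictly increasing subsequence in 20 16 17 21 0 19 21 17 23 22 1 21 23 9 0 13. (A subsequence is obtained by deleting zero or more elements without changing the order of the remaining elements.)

6

Scanning left to right, the best length ending at each element is: 20→1, 16→1, 17→2, 21→3, 0→1, 19→3, 21→4, 17→2, 23→5, 22→5, 1→2, 21→4, 23→6, 9→3, 0→1, 13→4.
So the longest increasing subsequence has length 6, e.g. 16, 17, 19, 21, 22, 23.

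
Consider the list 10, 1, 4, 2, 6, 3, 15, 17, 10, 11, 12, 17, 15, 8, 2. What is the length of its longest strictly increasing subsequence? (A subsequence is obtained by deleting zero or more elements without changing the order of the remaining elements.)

7

Let dp[i] be the longest increasing subsequence ending at position i. Then dp = [1, 1, 2, 2, 3, 3, 4, 5, 4, 5, 6, 7, 7, 4, 2].
The maximum is 7; one witness is 1, 4, 6, 10, 11, 12, 17 at positions 2,3,5,9,10,11,12.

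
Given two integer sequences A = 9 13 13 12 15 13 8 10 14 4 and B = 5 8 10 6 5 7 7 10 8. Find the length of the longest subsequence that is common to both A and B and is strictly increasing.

For each value that appears in both, track the longest common increasing run ending there.
The best achievable length is 2; one witness is 8, 10 (A-positions 7,8, B-positions 2,3).

2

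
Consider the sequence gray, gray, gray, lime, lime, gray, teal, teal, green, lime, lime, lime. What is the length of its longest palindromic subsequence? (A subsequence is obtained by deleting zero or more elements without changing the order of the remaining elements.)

One longest palindromic subsequence is lime lime teal teal lime lime (positions 4,5,7,8,11,12); it reads the same forward and backward, and the interval DP gives dp[1][12] = 6.

6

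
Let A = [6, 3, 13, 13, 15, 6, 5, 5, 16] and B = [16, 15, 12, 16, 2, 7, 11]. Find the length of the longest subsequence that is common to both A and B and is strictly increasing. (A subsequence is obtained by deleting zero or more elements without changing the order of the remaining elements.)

A longest common strictly increasing subsequence is 15, 16 (length 2); it appears in order in both A and B, and no longer such subsequence exists.

2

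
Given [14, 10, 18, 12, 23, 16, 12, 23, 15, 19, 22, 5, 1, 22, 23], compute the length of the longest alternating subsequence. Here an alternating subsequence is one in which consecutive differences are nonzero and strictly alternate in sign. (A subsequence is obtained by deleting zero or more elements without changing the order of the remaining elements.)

11

A longest alternating subsequence is 14, 10, 18, 12, 23, 16, 23, 15, 19, 5, 22 (positions 1,2,3,4,5,6,8,9,10,12,14); its 10 consecutive differences strictly alternate in sign, and length 11 is optimal.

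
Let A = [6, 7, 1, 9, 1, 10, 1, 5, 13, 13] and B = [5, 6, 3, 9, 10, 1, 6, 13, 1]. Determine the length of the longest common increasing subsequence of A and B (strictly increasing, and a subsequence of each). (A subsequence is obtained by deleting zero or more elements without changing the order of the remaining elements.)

4

For each value that appears in both, track the longest common increasing run ending there.
The best achievable length is 4; one witness is 6, 9, 10, 13 (A-positions 1,4,6,9, B-positions 2,4,5,8).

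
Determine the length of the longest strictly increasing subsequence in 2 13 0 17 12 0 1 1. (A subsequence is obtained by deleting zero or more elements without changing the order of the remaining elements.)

Let dp[i] be the longest increasing subsequence ending at position i. Then dp = [1, 2, 1, 3, 2, 1, 2, 2].
The maximum is 3; one witness is 2, 13, 17 at positions 1,2,4.

3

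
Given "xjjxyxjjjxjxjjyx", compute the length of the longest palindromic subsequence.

One longest palindromic subsequence is xjjxxjjjxxjjx (positions 1,2,3,4,6,7,8,9,10,12,13,14,16); it reads the same forward and backward, and the interval DP gives dp[1][16] = 13.

13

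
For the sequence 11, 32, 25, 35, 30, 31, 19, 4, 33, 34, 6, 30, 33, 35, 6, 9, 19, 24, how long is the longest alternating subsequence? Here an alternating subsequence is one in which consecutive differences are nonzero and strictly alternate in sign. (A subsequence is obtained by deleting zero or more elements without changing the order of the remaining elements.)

12

A longest alternating subsequence is 11, 32, 25, 35, 30, 31, 19, 33, 6, 30, 6, 9 (positions 1,2,3,4,5,6,7,9,11,12,15,16); its 11 consecutive differences strictly alternate in sign, and length 12 is optimal.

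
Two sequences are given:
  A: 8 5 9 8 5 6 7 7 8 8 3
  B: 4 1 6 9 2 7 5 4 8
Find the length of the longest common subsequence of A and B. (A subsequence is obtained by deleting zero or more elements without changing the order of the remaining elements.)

A longest common subsequence is 9, 5, 8 (length 3); the LCS DP confirms no longer common subsequence exists.

3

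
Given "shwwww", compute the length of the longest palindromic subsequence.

One longest palindromic subsequence is wwww (positions 3,4,5,6); it reads the same forward and backward, and the interval DP gives dp[1][6] = 4.

4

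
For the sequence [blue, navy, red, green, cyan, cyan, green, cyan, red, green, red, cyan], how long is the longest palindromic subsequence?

One longest palindromic subsequence is red green cyan green cyan green red (positions 3,4,6,7,8,10,11); it reads the same forward and backward, and the interval DP gives dp[1][12] = 7.

7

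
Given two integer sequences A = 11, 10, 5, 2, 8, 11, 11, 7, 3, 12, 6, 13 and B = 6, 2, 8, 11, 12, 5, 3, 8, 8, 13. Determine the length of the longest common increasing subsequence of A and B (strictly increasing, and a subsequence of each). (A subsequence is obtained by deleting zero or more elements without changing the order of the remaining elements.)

5

A longest common strictly increasing subsequence is 2, 8, 11, 12, 13 (length 5); it appears in order in both A and B, and no longer such subsequence exists.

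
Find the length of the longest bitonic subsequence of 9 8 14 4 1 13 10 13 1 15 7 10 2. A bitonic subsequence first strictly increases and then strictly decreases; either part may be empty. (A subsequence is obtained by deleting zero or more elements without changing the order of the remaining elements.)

6

One longest bitonic subsequence is 9, 14, 13, 10, 7, 2 (positions 1,3,6,7,11,13): it rises to 14 then falls. Length 6 is optimal.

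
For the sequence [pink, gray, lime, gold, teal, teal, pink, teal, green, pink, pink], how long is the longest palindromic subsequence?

5

Using dp[i][j] = 2 + dp[i+1][j−1] if the ends match, else max(dp[i+1][j], dp[i][j−1]):
dp[1][11] = 5. A witness is pink pink green pink pink at positions 1,7,9,10,11.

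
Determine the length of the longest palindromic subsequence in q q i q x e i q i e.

One longest palindromic subsequence is eiqie (positions 6,7,8,9,10); it reads the same forward and backward, and the interval DP gives dp[1][10] = 5.

5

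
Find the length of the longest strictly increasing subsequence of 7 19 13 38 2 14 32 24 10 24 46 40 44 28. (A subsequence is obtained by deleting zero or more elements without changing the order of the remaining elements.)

Let dp[i] be the longest increasing subsequence ending at position i. Then dp = [1, 2, 2, 3, 1, 3, 4, 4, 2, 4, 5, 5, 6, 5].
The maximum is 6; one witness is 7, 13, 14, 32, 40, 44 at positions 1,3,6,7,12,13.

6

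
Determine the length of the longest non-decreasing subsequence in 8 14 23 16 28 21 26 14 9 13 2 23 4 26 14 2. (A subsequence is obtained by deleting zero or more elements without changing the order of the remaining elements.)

One longest non-decreasing subsequence is 8, 14, 16, 21, 26, 26 (positions 1,2,4,6,7,14), of length 6; no longer one exists.

6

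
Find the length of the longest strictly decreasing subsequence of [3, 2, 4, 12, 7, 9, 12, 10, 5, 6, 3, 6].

Let dp[i] be the longest decreasing subsequence ending at position i. Then dp = [1, 2, 1, 1, 2, 2, 1, 2, 3, 3, 4, 3].
The maximum is 4; one witness is 12, 7, 5, 3 at positions 4,5,9,11.

4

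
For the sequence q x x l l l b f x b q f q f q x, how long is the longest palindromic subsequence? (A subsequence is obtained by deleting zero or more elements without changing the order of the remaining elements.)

7

One longest palindromic subsequence is xqfqfqx (positions 2,11,12,13,14,15,16); it reads the same forward and backward, and the interval DP gives dp[1][16] = 7.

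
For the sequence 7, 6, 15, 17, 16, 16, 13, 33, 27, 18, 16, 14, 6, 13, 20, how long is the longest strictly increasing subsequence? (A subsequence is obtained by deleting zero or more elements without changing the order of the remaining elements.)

Scanning left to right, the best length ending at each element is: 7→1, 6→1, 15→2, 17→3, 16→3, 16→3, 13→2, 33→4, 27→4, 18→4, 16→3, 14→3, 6→1, 13→2, 20→5.
So the longest increasing subsequence has length 5, e.g. 7, 15, 17, 18, 20.

5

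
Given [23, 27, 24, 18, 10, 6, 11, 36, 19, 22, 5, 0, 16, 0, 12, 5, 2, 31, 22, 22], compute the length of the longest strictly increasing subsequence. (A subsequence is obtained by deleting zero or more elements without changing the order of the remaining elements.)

5

Let dp[i] be the longest increasing subsequence ending at position i. Then dp = [1, 2, 2, 1, 1, 1, 2, 3, 3, 4, 1, 1, 3, 1, 3, 2, 2, 5, 4, 4].
The maximum is 5; one witness is 10, 11, 19, 22, 31 at positions 5,7,9,10,18.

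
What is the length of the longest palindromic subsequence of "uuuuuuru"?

7

One longest palindromic subsequence is uuuuuuu (positions 1,2,3,4,5,6,8); it reads the same forward and backward, and the interval DP gives dp[1][8] = 7.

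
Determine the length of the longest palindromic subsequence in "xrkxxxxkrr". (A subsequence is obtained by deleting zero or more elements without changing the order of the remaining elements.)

One longest palindromic subsequence is rkxxxxkr (positions 2,3,4,5,6,7,8,10); it reads the same forward and backward, and the interval DP gives dp[1][10] = 8.

8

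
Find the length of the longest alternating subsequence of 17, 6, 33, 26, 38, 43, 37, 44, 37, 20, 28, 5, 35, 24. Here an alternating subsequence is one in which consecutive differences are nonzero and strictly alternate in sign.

Track the best alternating length ending on an up-step vs a down-step at each position: up/down = 1/1, 1/2, 3/1, 3/4, 5/1, 5/1, 5/6, 7/1, 5/8, 3/8, 9/8, 1/10, 11/8, 11/12.
The maximum over both is 12; one such subsequence is 17, 6, 33, 26, 38, 37, 44, 20, 28, 5, 35, 24.

12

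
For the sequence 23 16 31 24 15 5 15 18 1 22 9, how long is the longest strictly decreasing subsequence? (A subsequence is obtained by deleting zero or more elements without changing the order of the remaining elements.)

5

Scanning left to right, the best length ending at each element is: 23→1, 16→2, 31→1, 24→2, 15→3, 5→4, 15→3, 18→3, 1→5, 22→3, 9→4.
So the longest decreasing subsequence has length 5, e.g. 23, 16, 15, 5, 1.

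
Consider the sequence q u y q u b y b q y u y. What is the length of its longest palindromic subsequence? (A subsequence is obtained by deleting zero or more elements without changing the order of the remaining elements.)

One longest palindromic subsequence is uyqbybqyu (positions 2,3,4,6,7,8,9,10,11); it reads the same forward and backward, and the interval DP gives dp[1][12] = 9.

9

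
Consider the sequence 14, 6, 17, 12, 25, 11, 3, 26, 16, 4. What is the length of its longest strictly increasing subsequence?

One longest increasing subsequence is 14, 17, 25, 26 (positions 1,3,5,8), of length 4; no longer one exists.

4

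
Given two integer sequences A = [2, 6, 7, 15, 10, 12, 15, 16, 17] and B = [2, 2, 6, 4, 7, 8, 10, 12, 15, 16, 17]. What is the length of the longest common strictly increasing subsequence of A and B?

A longest common strictly increasing subsequence is 2, 6, 7, 10, 12, 15, 16, 17 (length 8); it appears in order in both A and B, and no longer such subsequence exists.

8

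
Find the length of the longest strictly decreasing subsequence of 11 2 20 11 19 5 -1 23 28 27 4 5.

4

One longest decreasing subsequence is 20, 11, 5, -1 (positions 3,4,6,7), of length 4; no longer one exists.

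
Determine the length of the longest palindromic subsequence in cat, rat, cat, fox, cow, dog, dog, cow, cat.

Using dp[i][j] = 2 + dp[i+1][j−1] if the ends match, else max(dp[i+1][j], dp[i][j−1]):
dp[1][9] = 6. A witness is cat cow dog dog cow cat at positions 1,5,6,7,8,9.

6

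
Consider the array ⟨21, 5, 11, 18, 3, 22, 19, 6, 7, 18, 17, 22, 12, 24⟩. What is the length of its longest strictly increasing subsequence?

Scanning left to right, the best length ending at each element is: 21→1, 5→1, 11→2, 18→3, 3→1, 22→4, 19→4, 6→2, 7→3, 18→4, 17→4, 22→5, 12→4, 24→6.
So the longest increasing subsequence has length 6, e.g. 5, 11, 18, 19, 22, 24.

6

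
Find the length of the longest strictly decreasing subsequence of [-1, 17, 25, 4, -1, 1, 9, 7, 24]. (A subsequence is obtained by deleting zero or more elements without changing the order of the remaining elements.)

One longest decreasing subsequence is 17, 4, -1 (positions 2,4,5), of length 3; no longer one exists.

3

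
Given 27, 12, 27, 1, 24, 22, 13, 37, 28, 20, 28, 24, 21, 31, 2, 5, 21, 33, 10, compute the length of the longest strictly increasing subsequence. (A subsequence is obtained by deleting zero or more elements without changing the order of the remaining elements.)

One longest increasing subsequence is 12, 13, 20, 28, 31, 33 (positions 2,7,10,11,14,18), of length 6; no longer one exists.

6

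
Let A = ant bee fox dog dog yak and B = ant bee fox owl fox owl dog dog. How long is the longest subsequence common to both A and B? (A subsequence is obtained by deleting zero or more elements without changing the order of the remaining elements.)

5

A longest common subsequence is ant, bee, fox, dog, dog (length 5); the LCS DP confirms no longer common subsequence exists.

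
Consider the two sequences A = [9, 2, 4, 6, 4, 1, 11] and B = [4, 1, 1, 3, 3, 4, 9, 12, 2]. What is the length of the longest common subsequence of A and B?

Backtracking the LCS table gives one alignment: 9 (A1,B7) → 2 (A2,B9).
So the longest common subsequence has length 2.

2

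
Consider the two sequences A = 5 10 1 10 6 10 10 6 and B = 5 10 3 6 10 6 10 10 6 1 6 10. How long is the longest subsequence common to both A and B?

Backtracking the LCS table gives one alignment: 5 (A1,B1) → 10 (A2,B2) → 10 (A4,B5) → 6 (A5,B6) → 10 (A6,B7) → 10 (A7,B8) → 6 (A8,B11).
So the longest common subsequence has length 7.

7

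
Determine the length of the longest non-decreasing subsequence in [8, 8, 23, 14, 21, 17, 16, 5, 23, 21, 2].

One longest non-decreasing subsequence is 8, 8, 14, 21, 23 (positions 1,2,4,5,9), of length 5; no longer one exists.

5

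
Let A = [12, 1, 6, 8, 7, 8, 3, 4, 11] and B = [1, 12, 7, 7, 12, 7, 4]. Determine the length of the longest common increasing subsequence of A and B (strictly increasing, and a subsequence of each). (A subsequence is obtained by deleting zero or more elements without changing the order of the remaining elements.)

For each value that appears in both, track the longest common increasing run ending there.
The best achievable length is 2; one witness is 1, 7 (A-positions 2,5, B-positions 1,3).

2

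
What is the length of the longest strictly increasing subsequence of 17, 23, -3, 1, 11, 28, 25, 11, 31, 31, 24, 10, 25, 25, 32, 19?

Scanning left to right, the best length ending at each element is: 17→1, 23→2, -3→1, 1→2, 11→3, 28→4, 25→4, 11→3, 31→5, 31→5, 24→4, 10→3, 25→5, 25→5, 32→6, 19→4.
So the longest increasing subsequence has length 6, e.g. -3, 1, 11, 28, 31, 32.

6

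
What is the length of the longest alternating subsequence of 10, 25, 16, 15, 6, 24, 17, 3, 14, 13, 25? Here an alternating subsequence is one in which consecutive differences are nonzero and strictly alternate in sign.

8

Track the best alternating length ending on an up-step vs a down-step at each position: up/down = 1/1, 2/1, 2/3, 2/3, 1/3, 4/3, 4/5, 1/5, 6/5, 6/7, 8/1.
The maximum over both is 8; one such subsequence is 10, 25, 16, 24, 3, 14, 13, 25.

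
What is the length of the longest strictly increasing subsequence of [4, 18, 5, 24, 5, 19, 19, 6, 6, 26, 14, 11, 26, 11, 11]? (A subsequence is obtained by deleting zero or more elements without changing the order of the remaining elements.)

5

One longest increasing subsequence is 4, 5, 6, 14, 26 (positions 1,3,8,11,13), of length 5; no longer one exists.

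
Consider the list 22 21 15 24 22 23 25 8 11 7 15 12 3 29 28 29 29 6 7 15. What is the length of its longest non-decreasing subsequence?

7

Let dp[i] be the longest non-decreasing subsequence ending at position i. Then dp = [1, 1, 1, 2, 2, 3, 4, 1, 2, 1, 3, 3, 1, 5, 5, 6, 7, 2, 3, 4].
The maximum is 7; one witness is 22, 22, 23, 25, 29, 29, 29 at positions 1,5,6,7,14,16,17.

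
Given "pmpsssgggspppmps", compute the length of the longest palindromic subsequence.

11

Using dp[i][j] = 2 + dp[i+1][j−1] if the ends match, else max(dp[i+1][j], dp[i][j−1]):
dp[1][16] = 11. A witness is pmpsgggspmp at positions 1,2,3,6,7,8,9,10,13,14,15.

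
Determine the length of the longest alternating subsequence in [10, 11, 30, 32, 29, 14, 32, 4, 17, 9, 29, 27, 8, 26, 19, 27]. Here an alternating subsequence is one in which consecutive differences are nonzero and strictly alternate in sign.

12

A longest alternating subsequence is 10, 30, 29, 32, 4, 17, 9, 29, 8, 26, 19, 27 (positions 1,3,5,7,8,9,10,11,13,14,15,16); its 11 consecutive differences strictly alternate in sign, and length 12 is optimal.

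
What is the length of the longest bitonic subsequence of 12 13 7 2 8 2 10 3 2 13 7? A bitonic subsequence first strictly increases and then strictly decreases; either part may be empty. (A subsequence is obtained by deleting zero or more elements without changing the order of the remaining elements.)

5

One longest bitonic subsequence is 12, 13, 10, 3, 2 (positions 1,2,7,8,9): it rises to 13 then falls. Length 5 is optimal.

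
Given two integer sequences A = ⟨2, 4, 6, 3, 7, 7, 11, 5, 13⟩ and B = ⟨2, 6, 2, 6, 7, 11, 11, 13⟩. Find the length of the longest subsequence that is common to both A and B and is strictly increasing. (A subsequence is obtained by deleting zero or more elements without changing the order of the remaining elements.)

A longest common strictly increasing subsequence is 2, 6, 7, 11, 13 (length 5); it appears in order in both A and B, and no longer such subsequence exists.

5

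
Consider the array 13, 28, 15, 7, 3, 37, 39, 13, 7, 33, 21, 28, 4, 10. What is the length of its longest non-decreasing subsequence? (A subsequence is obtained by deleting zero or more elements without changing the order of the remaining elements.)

4

One longest non-decreasing subsequence is 13, 28, 37, 39 (positions 1,2,6,7), of length 4; no longer one exists.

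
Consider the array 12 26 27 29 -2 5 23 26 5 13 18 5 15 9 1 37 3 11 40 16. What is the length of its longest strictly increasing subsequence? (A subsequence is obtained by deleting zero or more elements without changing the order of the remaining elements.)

6

Let dp[i] be the longest increasing subsequence ending at position i. Then dp = [1, 2, 3, 4, 1, 2, 3, 4, 2, 3, 4, 2, 4, 3, 2, 5, 3, 4, 6, 5].
The maximum is 6; one witness is 12, 26, 27, 29, 37, 40 at positions 1,2,3,4,16,19.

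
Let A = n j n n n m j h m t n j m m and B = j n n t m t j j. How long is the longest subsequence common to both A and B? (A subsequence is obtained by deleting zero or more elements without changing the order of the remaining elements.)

Backtracking the LCS table gives one alignment: j (A2,B1) → n (A3,B2) → n (A4,B3) → m (A6,B5) → j (A7,B7) → j (A12,B8).
So the longest common subsequence has length 6.

6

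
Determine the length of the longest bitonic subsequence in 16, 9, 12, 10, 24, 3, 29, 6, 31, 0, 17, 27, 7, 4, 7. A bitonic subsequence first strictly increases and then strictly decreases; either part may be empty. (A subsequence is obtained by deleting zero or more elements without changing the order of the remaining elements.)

One longest bitonic subsequence is 9, 12, 24, 29, 31, 27, 7, 4 (positions 2,3,5,7,9,12,13,14): it rises to 31 then falls. Length 8 is optimal.

8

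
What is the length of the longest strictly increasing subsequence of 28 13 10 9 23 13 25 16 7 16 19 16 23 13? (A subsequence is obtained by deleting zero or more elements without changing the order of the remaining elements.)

One longest increasing subsequence is 10, 13, 16, 19, 23 (positions 3,6,8,11,13), of length 5; no longer one exists.

5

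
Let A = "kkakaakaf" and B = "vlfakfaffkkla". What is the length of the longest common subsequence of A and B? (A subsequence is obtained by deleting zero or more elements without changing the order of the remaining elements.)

5

A longest common subsequence is kakka (length 5); the LCS DP confirms no longer common subsequence exists.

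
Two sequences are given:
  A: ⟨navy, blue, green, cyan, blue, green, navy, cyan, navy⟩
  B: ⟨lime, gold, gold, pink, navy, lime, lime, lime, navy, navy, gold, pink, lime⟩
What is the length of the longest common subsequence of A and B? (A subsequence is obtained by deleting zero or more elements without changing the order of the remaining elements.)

Backtracking the LCS table gives one alignment: navy (A1,B5) → navy (A7,B9) → navy (A9,B10).
So the longest common subsequence has length 3.

3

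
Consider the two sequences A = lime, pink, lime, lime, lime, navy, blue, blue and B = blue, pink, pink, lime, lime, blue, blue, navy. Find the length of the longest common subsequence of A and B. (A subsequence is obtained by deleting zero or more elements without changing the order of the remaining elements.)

5

A longest common subsequence is pink, lime, lime, blue, blue (length 5); the LCS DP confirms no longer common subsequence exists.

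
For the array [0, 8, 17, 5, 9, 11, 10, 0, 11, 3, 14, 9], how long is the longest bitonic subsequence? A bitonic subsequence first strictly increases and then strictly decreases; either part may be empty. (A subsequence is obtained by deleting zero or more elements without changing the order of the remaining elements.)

7

One longest bitonic subsequence is 0, 8, 9, 10, 11, 14, 9 (positions 1,2,5,7,9,11,12): it rises to 14 then falls. Length 7 is optimal.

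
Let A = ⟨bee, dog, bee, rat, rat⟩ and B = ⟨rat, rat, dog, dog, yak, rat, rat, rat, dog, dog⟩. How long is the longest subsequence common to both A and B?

3

Backtracking the LCS table gives one alignment: dog (A2,B4) → rat (A4,B7) → rat (A5,B8).
So the longest common subsequence has length 3.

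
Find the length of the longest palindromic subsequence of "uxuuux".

5

One longest palindromic subsequence is xuuux (positions 2,3,4,5,6); it reads the same forward and backward, and the interval DP gives dp[1][6] = 5.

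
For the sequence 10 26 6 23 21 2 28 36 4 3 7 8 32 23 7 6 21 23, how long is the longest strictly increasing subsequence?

One longest increasing subsequence is 2, 4, 7, 8, 21, 23 (positions 6,9,11,12,17,18), of length 6; no longer one exists.

6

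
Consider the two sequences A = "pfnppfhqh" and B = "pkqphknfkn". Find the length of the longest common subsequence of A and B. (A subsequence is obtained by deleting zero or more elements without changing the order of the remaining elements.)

Backtracking the LCS table gives one alignment: p (A1,B4) → f (A2,B8) → n (A3,B10).
So the longest common subsequence has length 3.

3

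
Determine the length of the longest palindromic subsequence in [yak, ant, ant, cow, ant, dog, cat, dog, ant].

Using dp[i][j] = 2 + dp[i+1][j−1] if the ends match, else max(dp[i+1][j], dp[i][j−1]):
dp[1][9] = 5. A witness is ant dog cat dog ant at positions 2,6,7,8,9.

5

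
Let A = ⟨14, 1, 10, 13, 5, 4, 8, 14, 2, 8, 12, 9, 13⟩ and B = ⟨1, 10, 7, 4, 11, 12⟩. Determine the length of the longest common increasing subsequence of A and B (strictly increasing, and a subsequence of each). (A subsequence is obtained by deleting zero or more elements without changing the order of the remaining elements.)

A longest common strictly increasing subsequence is 1, 10, 12 (length 3); it appears in order in both A and B, and no longer such subsequence exists.

3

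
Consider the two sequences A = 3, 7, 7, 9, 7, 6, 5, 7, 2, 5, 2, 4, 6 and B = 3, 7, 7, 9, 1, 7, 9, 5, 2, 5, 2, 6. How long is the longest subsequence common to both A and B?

10

Backtracking the LCS table gives one alignment: 3 (A1,B1) → 7 (A2,B2) → 7 (A3,B3) → 9 (A4,B4) → 7 (A5,B6) → 5 (A7,B8) → 2 (A9,B9) → 5 (A10,B10) → 2 (A11,B11) → 6 (A13,B12).
So the longest common subsequence has length 10.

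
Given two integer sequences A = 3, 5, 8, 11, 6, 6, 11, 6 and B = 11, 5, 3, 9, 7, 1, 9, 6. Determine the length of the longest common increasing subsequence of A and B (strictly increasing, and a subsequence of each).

For each value that appears in both, track the longest common increasing run ending there.
The best achievable length is 2; one witness is 5, 6 (A-positions 2,5, B-positions 2,8).

2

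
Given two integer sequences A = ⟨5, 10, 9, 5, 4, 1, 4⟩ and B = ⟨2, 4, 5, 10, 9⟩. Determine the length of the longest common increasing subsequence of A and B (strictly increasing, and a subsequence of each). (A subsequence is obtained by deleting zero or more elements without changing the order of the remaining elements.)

A longest common strictly increasing subsequence is 5, 10 (length 2); it appears in order in both A and B, and no longer such subsequence exists.

2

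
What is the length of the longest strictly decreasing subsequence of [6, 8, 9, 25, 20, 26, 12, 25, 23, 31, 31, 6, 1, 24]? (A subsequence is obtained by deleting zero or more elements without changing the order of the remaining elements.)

Let dp[i] be the longest decreasing subsequence ending at position i. Then dp = [1, 1, 1, 1, 2, 1, 3, 2, 3, 1, 1, 4, 5, 3].
The maximum is 5; one witness is 25, 20, 12, 6, 1 at positions 4,5,7,12,13.

5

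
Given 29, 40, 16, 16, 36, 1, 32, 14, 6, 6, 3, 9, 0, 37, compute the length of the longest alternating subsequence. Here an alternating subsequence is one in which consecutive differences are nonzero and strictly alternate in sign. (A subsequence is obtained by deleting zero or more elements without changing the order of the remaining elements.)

10

Track the best alternating length ending on an up-step vs a down-step at each position: up/down = 1/1, 2/1, 1/3, 1/3, 4/3, 1/5, 6/5, 6/7, 6/7, 6/7, 6/7, 8/7, 1/9, 10/3.
The maximum over both is 10; one such subsequence is 29, 40, 16, 36, 1, 32, 6, 9, 0, 37.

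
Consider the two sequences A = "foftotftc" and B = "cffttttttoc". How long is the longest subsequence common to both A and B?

6

Backtracking the LCS table gives one alignment: f (A1,B2) → f (A3,B3) → t (A4,B7) → t (A6,B8) → t (A8,B9) → c (A9,B11).
So the longest common subsequence has length 6.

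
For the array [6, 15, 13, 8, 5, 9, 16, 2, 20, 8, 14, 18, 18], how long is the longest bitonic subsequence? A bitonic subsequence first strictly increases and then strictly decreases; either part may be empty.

One longest bitonic subsequence is 6, 15, 13, 8, 5, 2 (positions 1,2,3,4,5,8): it rises to 15 then falls. Length 6 is optimal.

6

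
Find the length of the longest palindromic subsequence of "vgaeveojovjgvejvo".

9

Using dp[i][j] = 2 + dp[i+1][j−1] if the ends match, else max(dp[i+1][j], dp[i][j−1]):
dp[1][17] = 9. A witness is vevjvjvev at positions 1,4,5,8,10,11,13,14,16.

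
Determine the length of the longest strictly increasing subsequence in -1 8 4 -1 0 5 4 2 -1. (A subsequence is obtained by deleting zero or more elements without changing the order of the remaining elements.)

Let dp[i] be the longest increasing subsequence ending at position i. Then dp = [1, 2, 2, 1, 2, 3, 3, 3, 1].
The maximum is 3; one witness is -1, 4, 5 at positions 1,3,6.

3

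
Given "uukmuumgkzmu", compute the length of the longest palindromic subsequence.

8

Using dp[i][j] = 2 + dp[i+1][j−1] if the ends match, else max(dp[i+1][j], dp[i][j−1]):
dp[1][12] = 8. A witness is ukmuumku at positions 1,3,4,5,6,7,9,12.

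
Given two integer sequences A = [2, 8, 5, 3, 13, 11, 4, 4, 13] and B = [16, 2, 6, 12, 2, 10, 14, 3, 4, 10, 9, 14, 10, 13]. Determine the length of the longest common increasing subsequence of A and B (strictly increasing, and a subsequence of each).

A longest common strictly increasing subsequence is 2, 3, 4, 13 (length 4); it appears in order in both A and B, and no longer such subsequence exists.

4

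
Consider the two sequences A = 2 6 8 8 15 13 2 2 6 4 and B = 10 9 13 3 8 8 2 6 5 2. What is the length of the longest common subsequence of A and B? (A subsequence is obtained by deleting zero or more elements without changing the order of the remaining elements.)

4

Backtracking the LCS table gives one alignment: 8 (A3,B5) → 8 (A4,B6) → 2 (A7,B7) → 2 (A8,B10).
So the longest common subsequence has length 4.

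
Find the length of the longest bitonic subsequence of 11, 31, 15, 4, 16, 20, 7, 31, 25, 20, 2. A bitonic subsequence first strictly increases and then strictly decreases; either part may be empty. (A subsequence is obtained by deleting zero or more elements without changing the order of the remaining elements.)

8

Let inc[i] be the LIS ending at i and dec[i] the longest strictly decreasing subsequence starting at i. inc = [1, 2, 2, 1, 3, 4, 2, 5, 5, 4, 1], dec = [3, 4, 3, 2, 3, 3, 2, 4, 3, 2, 1].
max_i inc[i]+dec[i]−1 = 8, with one witness 11, 15, 16, 20, 31, 25, 20, 2.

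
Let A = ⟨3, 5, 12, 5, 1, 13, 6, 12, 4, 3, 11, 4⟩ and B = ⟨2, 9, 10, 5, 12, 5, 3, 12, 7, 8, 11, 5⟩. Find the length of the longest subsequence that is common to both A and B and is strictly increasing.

2

A longest common strictly increasing subsequence is 5, 12 (length 2); it appears in order in both A and B, and no longer such subsequence exists.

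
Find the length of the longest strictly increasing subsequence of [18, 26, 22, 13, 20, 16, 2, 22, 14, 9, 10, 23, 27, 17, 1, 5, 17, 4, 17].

5

Let dp[i] be the longest increasing subsequence ending at position i. Then dp = [1, 2, 2, 1, 2, 2, 1, 3, 2, 2, 3, 4, 5, 4, 1, 2, 4, 2, 4].
The maximum is 5; one witness is 18, 20, 22, 23, 27 at positions 1,5,8,12,13.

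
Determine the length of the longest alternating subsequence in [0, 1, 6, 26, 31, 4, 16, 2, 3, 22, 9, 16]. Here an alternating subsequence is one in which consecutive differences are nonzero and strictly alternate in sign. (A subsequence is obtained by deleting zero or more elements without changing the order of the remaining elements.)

8

A longest alternating subsequence is 0, 6, 4, 16, 2, 22, 9, 16 (positions 1,3,6,7,8,10,11,12); its 7 consecutive differences strictly alternate in sign, and length 8 is optimal.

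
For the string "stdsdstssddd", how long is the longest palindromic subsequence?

One longest palindromic subsequence is ddsssdd (positions 3,5,6,8,9,11,12); it reads the same forward and backward, and the interval DP gives dp[1][12] = 7.

7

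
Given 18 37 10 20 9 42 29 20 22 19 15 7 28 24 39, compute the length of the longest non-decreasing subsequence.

6

Let dp[i] be the longest non-decreasing subsequence ending at position i. Then dp = [1, 2, 1, 2, 1, 3, 3, 3, 4, 2, 2, 1, 5, 5, 6].
The maximum is 6; one witness is 18, 20, 20, 22, 28, 39 at positions 1,4,8,9,13,15.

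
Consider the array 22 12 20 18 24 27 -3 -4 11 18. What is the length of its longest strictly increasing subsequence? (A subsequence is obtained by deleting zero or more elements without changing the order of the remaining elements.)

4

Scanning left to right, the best length ending at each element is: 22→1, 12→1, 20→2, 18→2, 24→3, 27→4, -3→1, -4→1, 11→2, 18→3.
So the longest increasing subsequence has length 4, e.g. 12, 20, 24, 27.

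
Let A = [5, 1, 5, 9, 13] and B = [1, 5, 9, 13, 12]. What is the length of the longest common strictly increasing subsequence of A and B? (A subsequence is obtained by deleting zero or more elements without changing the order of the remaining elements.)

4

A longest common strictly increasing subsequence is 1, 5, 9, 13 (length 4); it appears in order in both A and B, and no longer such subsequence exists.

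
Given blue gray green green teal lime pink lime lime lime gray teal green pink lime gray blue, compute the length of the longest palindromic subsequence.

12

One longest palindromic subsequence is blue gray green teal lime lime lime lime teal green gray blue (positions 1,2,4,5,6,8,9,10,12,13,16,17); it reads the same forward and backward, and the interval DP gives dp[1][17] = 12.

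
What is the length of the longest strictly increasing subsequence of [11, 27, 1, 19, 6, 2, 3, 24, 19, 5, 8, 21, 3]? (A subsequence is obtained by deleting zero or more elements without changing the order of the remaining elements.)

Let dp[i] be the longest increasing subsequence ending at position i. Then dp = [1, 2, 1, 2, 2, 2, 3, 4, 4, 4, 5, 6, 3].
The maximum is 6; one witness is 1, 2, 3, 5, 8, 21 at positions 3,6,7,10,11,12.

6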